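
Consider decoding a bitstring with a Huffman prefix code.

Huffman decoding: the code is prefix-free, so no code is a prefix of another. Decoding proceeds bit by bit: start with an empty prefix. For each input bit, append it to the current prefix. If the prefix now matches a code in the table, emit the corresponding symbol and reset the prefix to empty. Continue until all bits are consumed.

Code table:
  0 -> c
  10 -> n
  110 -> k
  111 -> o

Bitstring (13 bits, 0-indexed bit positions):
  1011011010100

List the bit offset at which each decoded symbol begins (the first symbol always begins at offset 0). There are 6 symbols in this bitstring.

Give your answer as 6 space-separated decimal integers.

Bit 0: prefix='1' (no match yet)
Bit 1: prefix='10' -> emit 'n', reset
Bit 2: prefix='1' (no match yet)
Bit 3: prefix='11' (no match yet)
Bit 4: prefix='110' -> emit 'k', reset
Bit 5: prefix='1' (no match yet)
Bit 6: prefix='11' (no match yet)
Bit 7: prefix='110' -> emit 'k', reset
Bit 8: prefix='1' (no match yet)
Bit 9: prefix='10' -> emit 'n', reset
Bit 10: prefix='1' (no match yet)
Bit 11: prefix='10' -> emit 'n', reset
Bit 12: prefix='0' -> emit 'c', reset

Answer: 0 2 5 8 10 12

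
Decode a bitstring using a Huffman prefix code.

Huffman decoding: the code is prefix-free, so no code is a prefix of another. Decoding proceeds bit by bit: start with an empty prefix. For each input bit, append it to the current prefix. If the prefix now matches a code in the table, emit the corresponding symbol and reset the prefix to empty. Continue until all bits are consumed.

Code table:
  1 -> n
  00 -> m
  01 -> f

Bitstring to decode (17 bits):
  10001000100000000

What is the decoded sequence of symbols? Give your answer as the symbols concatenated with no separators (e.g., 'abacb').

Answer: nmfmfmmmm

Derivation:
Bit 0: prefix='1' -> emit 'n', reset
Bit 1: prefix='0' (no match yet)
Bit 2: prefix='00' -> emit 'm', reset
Bit 3: prefix='0' (no match yet)
Bit 4: prefix='01' -> emit 'f', reset
Bit 5: prefix='0' (no match yet)
Bit 6: prefix='00' -> emit 'm', reset
Bit 7: prefix='0' (no match yet)
Bit 8: prefix='01' -> emit 'f', reset
Bit 9: prefix='0' (no match yet)
Bit 10: prefix='00' -> emit 'm', reset
Bit 11: prefix='0' (no match yet)
Bit 12: prefix='00' -> emit 'm', reset
Bit 13: prefix='0' (no match yet)
Bit 14: prefix='00' -> emit 'm', reset
Bit 15: prefix='0' (no match yet)
Bit 16: prefix='00' -> emit 'm', reset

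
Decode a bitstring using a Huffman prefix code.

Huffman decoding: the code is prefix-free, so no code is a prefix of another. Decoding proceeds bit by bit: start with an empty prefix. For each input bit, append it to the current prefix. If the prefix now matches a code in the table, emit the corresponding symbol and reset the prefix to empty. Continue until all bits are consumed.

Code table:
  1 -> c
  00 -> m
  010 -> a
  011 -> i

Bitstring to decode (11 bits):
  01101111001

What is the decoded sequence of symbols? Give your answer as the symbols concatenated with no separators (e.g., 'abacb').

Bit 0: prefix='0' (no match yet)
Bit 1: prefix='01' (no match yet)
Bit 2: prefix='011' -> emit 'i', reset
Bit 3: prefix='0' (no match yet)
Bit 4: prefix='01' (no match yet)
Bit 5: prefix='011' -> emit 'i', reset
Bit 6: prefix='1' -> emit 'c', reset
Bit 7: prefix='1' -> emit 'c', reset
Bit 8: prefix='0' (no match yet)
Bit 9: prefix='00' -> emit 'm', reset
Bit 10: prefix='1' -> emit 'c', reset

Answer: iiccmc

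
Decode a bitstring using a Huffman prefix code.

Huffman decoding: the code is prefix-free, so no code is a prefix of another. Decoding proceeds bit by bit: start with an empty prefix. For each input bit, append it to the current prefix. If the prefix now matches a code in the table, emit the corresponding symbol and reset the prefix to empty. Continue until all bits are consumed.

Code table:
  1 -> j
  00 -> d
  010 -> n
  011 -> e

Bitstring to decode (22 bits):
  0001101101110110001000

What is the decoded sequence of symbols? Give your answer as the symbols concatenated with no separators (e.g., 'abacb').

Bit 0: prefix='0' (no match yet)
Bit 1: prefix='00' -> emit 'd', reset
Bit 2: prefix='0' (no match yet)
Bit 3: prefix='01' (no match yet)
Bit 4: prefix='011' -> emit 'e', reset
Bit 5: prefix='0' (no match yet)
Bit 6: prefix='01' (no match yet)
Bit 7: prefix='011' -> emit 'e', reset
Bit 8: prefix='0' (no match yet)
Bit 9: prefix='01' (no match yet)
Bit 10: prefix='011' -> emit 'e', reset
Bit 11: prefix='1' -> emit 'j', reset
Bit 12: prefix='0' (no match yet)
Bit 13: prefix='01' (no match yet)
Bit 14: prefix='011' -> emit 'e', reset
Bit 15: prefix='0' (no match yet)
Bit 16: prefix='00' -> emit 'd', reset
Bit 17: prefix='0' (no match yet)
Bit 18: prefix='01' (no match yet)
Bit 19: prefix='010' -> emit 'n', reset
Bit 20: prefix='0' (no match yet)
Bit 21: prefix='00' -> emit 'd', reset

Answer: deeejednd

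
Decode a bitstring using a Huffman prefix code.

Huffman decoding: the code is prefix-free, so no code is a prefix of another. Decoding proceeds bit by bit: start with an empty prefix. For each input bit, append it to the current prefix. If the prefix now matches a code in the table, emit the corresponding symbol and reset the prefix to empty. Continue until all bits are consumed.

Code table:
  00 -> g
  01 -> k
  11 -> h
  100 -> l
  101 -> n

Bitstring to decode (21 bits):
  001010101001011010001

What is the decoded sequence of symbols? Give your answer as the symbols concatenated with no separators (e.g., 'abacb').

Bit 0: prefix='0' (no match yet)
Bit 1: prefix='00' -> emit 'g', reset
Bit 2: prefix='1' (no match yet)
Bit 3: prefix='10' (no match yet)
Bit 4: prefix='101' -> emit 'n', reset
Bit 5: prefix='0' (no match yet)
Bit 6: prefix='01' -> emit 'k', reset
Bit 7: prefix='0' (no match yet)
Bit 8: prefix='01' -> emit 'k', reset
Bit 9: prefix='0' (no match yet)
Bit 10: prefix='00' -> emit 'g', reset
Bit 11: prefix='1' (no match yet)
Bit 12: prefix='10' (no match yet)
Bit 13: prefix='101' -> emit 'n', reset
Bit 14: prefix='1' (no match yet)
Bit 15: prefix='10' (no match yet)
Bit 16: prefix='101' -> emit 'n', reset
Bit 17: prefix='0' (no match yet)
Bit 18: prefix='00' -> emit 'g', reset
Bit 19: prefix='0' (no match yet)
Bit 20: prefix='01' -> emit 'k', reset

Answer: gnkkgnngk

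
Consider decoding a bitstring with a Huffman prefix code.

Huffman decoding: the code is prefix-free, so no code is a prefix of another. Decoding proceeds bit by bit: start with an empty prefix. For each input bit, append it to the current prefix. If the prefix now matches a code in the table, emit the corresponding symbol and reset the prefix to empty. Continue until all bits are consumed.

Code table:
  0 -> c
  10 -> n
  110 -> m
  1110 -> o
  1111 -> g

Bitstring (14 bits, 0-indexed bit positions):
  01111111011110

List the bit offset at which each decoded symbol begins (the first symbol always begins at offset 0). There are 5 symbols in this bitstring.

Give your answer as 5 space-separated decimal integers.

Answer: 0 1 5 9 13

Derivation:
Bit 0: prefix='0' -> emit 'c', reset
Bit 1: prefix='1' (no match yet)
Bit 2: prefix='11' (no match yet)
Bit 3: prefix='111' (no match yet)
Bit 4: prefix='1111' -> emit 'g', reset
Bit 5: prefix='1' (no match yet)
Bit 6: prefix='11' (no match yet)
Bit 7: prefix='111' (no match yet)
Bit 8: prefix='1110' -> emit 'o', reset
Bit 9: prefix='1' (no match yet)
Bit 10: prefix='11' (no match yet)
Bit 11: prefix='111' (no match yet)
Bit 12: prefix='1111' -> emit 'g', reset
Bit 13: prefix='0' -> emit 'c', reset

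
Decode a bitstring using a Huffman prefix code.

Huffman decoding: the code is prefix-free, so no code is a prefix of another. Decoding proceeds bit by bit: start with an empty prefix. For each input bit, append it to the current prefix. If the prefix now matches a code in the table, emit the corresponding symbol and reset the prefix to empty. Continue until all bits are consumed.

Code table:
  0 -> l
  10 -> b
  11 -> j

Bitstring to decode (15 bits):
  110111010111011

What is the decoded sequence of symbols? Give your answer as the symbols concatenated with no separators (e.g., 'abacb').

Answer: jljbbjbj

Derivation:
Bit 0: prefix='1' (no match yet)
Bit 1: prefix='11' -> emit 'j', reset
Bit 2: prefix='0' -> emit 'l', reset
Bit 3: prefix='1' (no match yet)
Bit 4: prefix='11' -> emit 'j', reset
Bit 5: prefix='1' (no match yet)
Bit 6: prefix='10' -> emit 'b', reset
Bit 7: prefix='1' (no match yet)
Bit 8: prefix='10' -> emit 'b', reset
Bit 9: prefix='1' (no match yet)
Bit 10: prefix='11' -> emit 'j', reset
Bit 11: prefix='1' (no match yet)
Bit 12: prefix='10' -> emit 'b', reset
Bit 13: prefix='1' (no match yet)
Bit 14: prefix='11' -> emit 'j', reset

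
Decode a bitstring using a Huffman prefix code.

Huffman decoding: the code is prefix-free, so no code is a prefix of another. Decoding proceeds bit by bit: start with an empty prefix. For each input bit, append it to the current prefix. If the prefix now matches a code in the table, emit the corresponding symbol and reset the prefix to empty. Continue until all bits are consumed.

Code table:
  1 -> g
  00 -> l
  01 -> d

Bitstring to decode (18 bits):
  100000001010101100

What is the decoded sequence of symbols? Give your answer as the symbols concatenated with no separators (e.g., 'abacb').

Answer: glllddddgl

Derivation:
Bit 0: prefix='1' -> emit 'g', reset
Bit 1: prefix='0' (no match yet)
Bit 2: prefix='00' -> emit 'l', reset
Bit 3: prefix='0' (no match yet)
Bit 4: prefix='00' -> emit 'l', reset
Bit 5: prefix='0' (no match yet)
Bit 6: prefix='00' -> emit 'l', reset
Bit 7: prefix='0' (no match yet)
Bit 8: prefix='01' -> emit 'd', reset
Bit 9: prefix='0' (no match yet)
Bit 10: prefix='01' -> emit 'd', reset
Bit 11: prefix='0' (no match yet)
Bit 12: prefix='01' -> emit 'd', reset
Bit 13: prefix='0' (no match yet)
Bit 14: prefix='01' -> emit 'd', reset
Bit 15: prefix='1' -> emit 'g', reset
Bit 16: prefix='0' (no match yet)
Bit 17: prefix='00' -> emit 'l', reset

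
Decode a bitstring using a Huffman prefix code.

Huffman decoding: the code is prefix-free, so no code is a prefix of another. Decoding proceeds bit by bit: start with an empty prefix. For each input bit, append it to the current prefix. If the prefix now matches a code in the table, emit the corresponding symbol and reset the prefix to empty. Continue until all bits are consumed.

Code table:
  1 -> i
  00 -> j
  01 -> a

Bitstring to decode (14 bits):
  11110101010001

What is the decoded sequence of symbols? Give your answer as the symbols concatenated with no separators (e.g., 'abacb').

Answer: iiiiaaaja

Derivation:
Bit 0: prefix='1' -> emit 'i', reset
Bit 1: prefix='1' -> emit 'i', reset
Bit 2: prefix='1' -> emit 'i', reset
Bit 3: prefix='1' -> emit 'i', reset
Bit 4: prefix='0' (no match yet)
Bit 5: prefix='01' -> emit 'a', reset
Bit 6: prefix='0' (no match yet)
Bit 7: prefix='01' -> emit 'a', reset
Bit 8: prefix='0' (no match yet)
Bit 9: prefix='01' -> emit 'a', reset
Bit 10: prefix='0' (no match yet)
Bit 11: prefix='00' -> emit 'j', reset
Bit 12: prefix='0' (no match yet)
Bit 13: prefix='01' -> emit 'a', reset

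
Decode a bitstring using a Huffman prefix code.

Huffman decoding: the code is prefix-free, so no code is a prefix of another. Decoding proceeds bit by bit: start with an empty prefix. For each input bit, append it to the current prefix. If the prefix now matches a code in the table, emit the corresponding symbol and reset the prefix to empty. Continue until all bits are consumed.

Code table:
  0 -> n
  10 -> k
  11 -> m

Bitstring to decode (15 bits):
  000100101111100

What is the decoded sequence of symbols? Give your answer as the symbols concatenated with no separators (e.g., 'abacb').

Answer: nnnknkmmkn

Derivation:
Bit 0: prefix='0' -> emit 'n', reset
Bit 1: prefix='0' -> emit 'n', reset
Bit 2: prefix='0' -> emit 'n', reset
Bit 3: prefix='1' (no match yet)
Bit 4: prefix='10' -> emit 'k', reset
Bit 5: prefix='0' -> emit 'n', reset
Bit 6: prefix='1' (no match yet)
Bit 7: prefix='10' -> emit 'k', reset
Bit 8: prefix='1' (no match yet)
Bit 9: prefix='11' -> emit 'm', reset
Bit 10: prefix='1' (no match yet)
Bit 11: prefix='11' -> emit 'm', reset
Bit 12: prefix='1' (no match yet)
Bit 13: prefix='10' -> emit 'k', reset
Bit 14: prefix='0' -> emit 'n', reset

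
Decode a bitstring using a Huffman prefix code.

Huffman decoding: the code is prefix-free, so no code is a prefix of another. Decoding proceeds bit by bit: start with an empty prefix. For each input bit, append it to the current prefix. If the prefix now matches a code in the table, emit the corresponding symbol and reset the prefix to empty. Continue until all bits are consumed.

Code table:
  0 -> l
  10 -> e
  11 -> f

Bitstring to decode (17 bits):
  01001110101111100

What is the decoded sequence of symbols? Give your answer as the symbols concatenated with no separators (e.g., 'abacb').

Bit 0: prefix='0' -> emit 'l', reset
Bit 1: prefix='1' (no match yet)
Bit 2: prefix='10' -> emit 'e', reset
Bit 3: prefix='0' -> emit 'l', reset
Bit 4: prefix='1' (no match yet)
Bit 5: prefix='11' -> emit 'f', reset
Bit 6: prefix='1' (no match yet)
Bit 7: prefix='10' -> emit 'e', reset
Bit 8: prefix='1' (no match yet)
Bit 9: prefix='10' -> emit 'e', reset
Bit 10: prefix='1' (no match yet)
Bit 11: prefix='11' -> emit 'f', reset
Bit 12: prefix='1' (no match yet)
Bit 13: prefix='11' -> emit 'f', reset
Bit 14: prefix='1' (no match yet)
Bit 15: prefix='10' -> emit 'e', reset
Bit 16: prefix='0' -> emit 'l', reset

Answer: lelfeeffel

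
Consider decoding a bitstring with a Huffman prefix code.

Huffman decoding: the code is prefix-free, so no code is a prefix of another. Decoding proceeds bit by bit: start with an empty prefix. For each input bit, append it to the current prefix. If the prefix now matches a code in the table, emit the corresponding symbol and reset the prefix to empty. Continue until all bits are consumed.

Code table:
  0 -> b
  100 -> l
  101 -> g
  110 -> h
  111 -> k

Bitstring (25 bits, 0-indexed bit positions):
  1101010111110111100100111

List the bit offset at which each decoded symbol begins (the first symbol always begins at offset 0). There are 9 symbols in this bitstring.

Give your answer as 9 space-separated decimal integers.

Answer: 0 3 6 7 10 13 16 19 22

Derivation:
Bit 0: prefix='1' (no match yet)
Bit 1: prefix='11' (no match yet)
Bit 2: prefix='110' -> emit 'h', reset
Bit 3: prefix='1' (no match yet)
Bit 4: prefix='10' (no match yet)
Bit 5: prefix='101' -> emit 'g', reset
Bit 6: prefix='0' -> emit 'b', reset
Bit 7: prefix='1' (no match yet)
Bit 8: prefix='11' (no match yet)
Bit 9: prefix='111' -> emit 'k', reset
Bit 10: prefix='1' (no match yet)
Bit 11: prefix='11' (no match yet)
Bit 12: prefix='110' -> emit 'h', reset
Bit 13: prefix='1' (no match yet)
Bit 14: prefix='11' (no match yet)
Bit 15: prefix='111' -> emit 'k', reset
Bit 16: prefix='1' (no match yet)
Bit 17: prefix='10' (no match yet)
Bit 18: prefix='100' -> emit 'l', reset
Bit 19: prefix='1' (no match yet)
Bit 20: prefix='10' (no match yet)
Bit 21: prefix='100' -> emit 'l', reset
Bit 22: prefix='1' (no match yet)
Bit 23: prefix='11' (no match yet)
Bit 24: prefix='111' -> emit 'k', reset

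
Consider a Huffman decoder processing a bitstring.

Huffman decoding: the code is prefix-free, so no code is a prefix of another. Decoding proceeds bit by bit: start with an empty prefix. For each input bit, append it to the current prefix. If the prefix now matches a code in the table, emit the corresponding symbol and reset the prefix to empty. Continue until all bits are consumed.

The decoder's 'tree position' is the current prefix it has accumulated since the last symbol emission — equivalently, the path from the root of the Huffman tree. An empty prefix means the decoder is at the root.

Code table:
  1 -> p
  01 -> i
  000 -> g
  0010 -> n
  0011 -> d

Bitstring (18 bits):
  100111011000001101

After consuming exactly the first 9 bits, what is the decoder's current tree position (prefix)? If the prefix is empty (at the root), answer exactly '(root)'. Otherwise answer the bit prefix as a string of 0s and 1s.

Answer: (root)

Derivation:
Bit 0: prefix='1' -> emit 'p', reset
Bit 1: prefix='0' (no match yet)
Bit 2: prefix='00' (no match yet)
Bit 3: prefix='001' (no match yet)
Bit 4: prefix='0011' -> emit 'd', reset
Bit 5: prefix='1' -> emit 'p', reset
Bit 6: prefix='0' (no match yet)
Bit 7: prefix='01' -> emit 'i', reset
Bit 8: prefix='1' -> emit 'p', reset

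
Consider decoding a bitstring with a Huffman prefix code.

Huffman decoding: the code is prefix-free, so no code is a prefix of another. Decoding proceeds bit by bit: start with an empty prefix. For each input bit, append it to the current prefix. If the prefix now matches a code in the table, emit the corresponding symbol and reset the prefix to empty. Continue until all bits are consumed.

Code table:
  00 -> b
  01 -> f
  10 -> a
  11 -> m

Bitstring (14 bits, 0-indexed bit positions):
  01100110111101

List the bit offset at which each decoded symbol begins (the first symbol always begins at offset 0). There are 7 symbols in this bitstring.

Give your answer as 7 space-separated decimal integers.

Answer: 0 2 4 6 8 10 12

Derivation:
Bit 0: prefix='0' (no match yet)
Bit 1: prefix='01' -> emit 'f', reset
Bit 2: prefix='1' (no match yet)
Bit 3: prefix='10' -> emit 'a', reset
Bit 4: prefix='0' (no match yet)
Bit 5: prefix='01' -> emit 'f', reset
Bit 6: prefix='1' (no match yet)
Bit 7: prefix='10' -> emit 'a', reset
Bit 8: prefix='1' (no match yet)
Bit 9: prefix='11' -> emit 'm', reset
Bit 10: prefix='1' (no match yet)
Bit 11: prefix='11' -> emit 'm', reset
Bit 12: prefix='0' (no match yet)
Bit 13: prefix='01' -> emit 'f', reset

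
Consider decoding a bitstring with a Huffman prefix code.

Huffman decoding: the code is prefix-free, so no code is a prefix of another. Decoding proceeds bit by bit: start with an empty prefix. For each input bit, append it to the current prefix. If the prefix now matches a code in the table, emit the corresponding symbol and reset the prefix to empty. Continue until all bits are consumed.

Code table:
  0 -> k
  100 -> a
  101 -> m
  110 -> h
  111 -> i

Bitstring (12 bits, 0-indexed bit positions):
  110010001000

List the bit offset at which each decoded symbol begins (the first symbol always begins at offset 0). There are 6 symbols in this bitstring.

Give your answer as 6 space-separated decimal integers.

Answer: 0 3 4 7 8 11

Derivation:
Bit 0: prefix='1' (no match yet)
Bit 1: prefix='11' (no match yet)
Bit 2: prefix='110' -> emit 'h', reset
Bit 3: prefix='0' -> emit 'k', reset
Bit 4: prefix='1' (no match yet)
Bit 5: prefix='10' (no match yet)
Bit 6: prefix='100' -> emit 'a', reset
Bit 7: prefix='0' -> emit 'k', reset
Bit 8: prefix='1' (no match yet)
Bit 9: prefix='10' (no match yet)
Bit 10: prefix='100' -> emit 'a', reset
Bit 11: prefix='0' -> emit 'k', reset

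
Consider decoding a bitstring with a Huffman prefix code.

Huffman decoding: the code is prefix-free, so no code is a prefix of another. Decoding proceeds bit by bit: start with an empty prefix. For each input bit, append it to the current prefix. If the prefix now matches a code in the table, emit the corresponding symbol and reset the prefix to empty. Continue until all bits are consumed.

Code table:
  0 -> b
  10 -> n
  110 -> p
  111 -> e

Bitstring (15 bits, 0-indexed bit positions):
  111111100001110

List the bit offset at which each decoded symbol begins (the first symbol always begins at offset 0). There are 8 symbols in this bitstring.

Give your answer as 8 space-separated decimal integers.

Answer: 0 3 6 8 9 10 11 14

Derivation:
Bit 0: prefix='1' (no match yet)
Bit 1: prefix='11' (no match yet)
Bit 2: prefix='111' -> emit 'e', reset
Bit 3: prefix='1' (no match yet)
Bit 4: prefix='11' (no match yet)
Bit 5: prefix='111' -> emit 'e', reset
Bit 6: prefix='1' (no match yet)
Bit 7: prefix='10' -> emit 'n', reset
Bit 8: prefix='0' -> emit 'b', reset
Bit 9: prefix='0' -> emit 'b', reset
Bit 10: prefix='0' -> emit 'b', reset
Bit 11: prefix='1' (no match yet)
Bit 12: prefix='11' (no match yet)
Bit 13: prefix='111' -> emit 'e', reset
Bit 14: prefix='0' -> emit 'b', reset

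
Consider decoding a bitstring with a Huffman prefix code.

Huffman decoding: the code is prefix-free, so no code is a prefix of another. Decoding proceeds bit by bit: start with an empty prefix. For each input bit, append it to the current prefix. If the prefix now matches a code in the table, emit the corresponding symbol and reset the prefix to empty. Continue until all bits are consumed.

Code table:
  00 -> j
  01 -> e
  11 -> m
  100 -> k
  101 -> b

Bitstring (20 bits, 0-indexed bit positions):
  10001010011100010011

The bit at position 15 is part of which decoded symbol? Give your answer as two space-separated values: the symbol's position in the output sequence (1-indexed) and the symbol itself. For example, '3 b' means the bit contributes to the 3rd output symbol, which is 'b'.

Answer: 7 e

Derivation:
Bit 0: prefix='1' (no match yet)
Bit 1: prefix='10' (no match yet)
Bit 2: prefix='100' -> emit 'k', reset
Bit 3: prefix='0' (no match yet)
Bit 4: prefix='01' -> emit 'e', reset
Bit 5: prefix='0' (no match yet)
Bit 6: prefix='01' -> emit 'e', reset
Bit 7: prefix='0' (no match yet)
Bit 8: prefix='00' -> emit 'j', reset
Bit 9: prefix='1' (no match yet)
Bit 10: prefix='11' -> emit 'm', reset
Bit 11: prefix='1' (no match yet)
Bit 12: prefix='10' (no match yet)
Bit 13: prefix='100' -> emit 'k', reset
Bit 14: prefix='0' (no match yet)
Bit 15: prefix='01' -> emit 'e', reset
Bit 16: prefix='0' (no match yet)
Bit 17: prefix='00' -> emit 'j', reset
Bit 18: prefix='1' (no match yet)
Bit 19: prefix='11' -> emit 'm', reset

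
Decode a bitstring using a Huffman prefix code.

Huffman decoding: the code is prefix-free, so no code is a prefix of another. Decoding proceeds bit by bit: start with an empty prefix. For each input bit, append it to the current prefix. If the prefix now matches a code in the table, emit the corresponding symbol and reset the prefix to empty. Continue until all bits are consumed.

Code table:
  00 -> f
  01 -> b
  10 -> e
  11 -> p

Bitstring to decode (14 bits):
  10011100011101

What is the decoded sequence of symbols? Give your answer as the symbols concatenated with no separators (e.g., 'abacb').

Answer: ebpfbpb

Derivation:
Bit 0: prefix='1' (no match yet)
Bit 1: prefix='10' -> emit 'e', reset
Bit 2: prefix='0' (no match yet)
Bit 3: prefix='01' -> emit 'b', reset
Bit 4: prefix='1' (no match yet)
Bit 5: prefix='11' -> emit 'p', reset
Bit 6: prefix='0' (no match yet)
Bit 7: prefix='00' -> emit 'f', reset
Bit 8: prefix='0' (no match yet)
Bit 9: prefix='01' -> emit 'b', reset
Bit 10: prefix='1' (no match yet)
Bit 11: prefix='11' -> emit 'p', reset
Bit 12: prefix='0' (no match yet)
Bit 13: prefix='01' -> emit 'b', reset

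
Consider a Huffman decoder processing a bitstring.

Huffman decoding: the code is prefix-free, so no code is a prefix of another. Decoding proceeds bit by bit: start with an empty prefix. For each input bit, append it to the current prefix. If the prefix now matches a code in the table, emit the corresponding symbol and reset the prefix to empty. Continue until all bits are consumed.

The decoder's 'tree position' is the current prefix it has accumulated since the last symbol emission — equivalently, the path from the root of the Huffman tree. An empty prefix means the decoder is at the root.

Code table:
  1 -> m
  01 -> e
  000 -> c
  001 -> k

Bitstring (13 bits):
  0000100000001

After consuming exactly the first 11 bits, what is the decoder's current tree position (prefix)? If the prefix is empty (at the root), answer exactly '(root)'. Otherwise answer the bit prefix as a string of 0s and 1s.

Bit 0: prefix='0' (no match yet)
Bit 1: prefix='00' (no match yet)
Bit 2: prefix='000' -> emit 'c', reset
Bit 3: prefix='0' (no match yet)
Bit 4: prefix='01' -> emit 'e', reset
Bit 5: prefix='0' (no match yet)
Bit 6: prefix='00' (no match yet)
Bit 7: prefix='000' -> emit 'c', reset
Bit 8: prefix='0' (no match yet)
Bit 9: prefix='00' (no match yet)
Bit 10: prefix='000' -> emit 'c', reset

Answer: (root)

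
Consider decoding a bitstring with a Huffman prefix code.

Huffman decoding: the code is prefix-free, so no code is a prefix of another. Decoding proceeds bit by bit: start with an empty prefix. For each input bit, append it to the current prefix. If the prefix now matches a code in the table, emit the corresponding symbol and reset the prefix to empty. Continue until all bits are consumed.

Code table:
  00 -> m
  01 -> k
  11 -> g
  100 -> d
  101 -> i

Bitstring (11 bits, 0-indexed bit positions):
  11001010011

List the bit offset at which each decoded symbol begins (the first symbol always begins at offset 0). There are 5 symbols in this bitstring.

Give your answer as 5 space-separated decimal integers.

Answer: 0 2 4 7 9

Derivation:
Bit 0: prefix='1' (no match yet)
Bit 1: prefix='11' -> emit 'g', reset
Bit 2: prefix='0' (no match yet)
Bit 3: prefix='00' -> emit 'm', reset
Bit 4: prefix='1' (no match yet)
Bit 5: prefix='10' (no match yet)
Bit 6: prefix='101' -> emit 'i', reset
Bit 7: prefix='0' (no match yet)
Bit 8: prefix='00' -> emit 'm', reset
Bit 9: prefix='1' (no match yet)
Bit 10: prefix='11' -> emit 'g', reset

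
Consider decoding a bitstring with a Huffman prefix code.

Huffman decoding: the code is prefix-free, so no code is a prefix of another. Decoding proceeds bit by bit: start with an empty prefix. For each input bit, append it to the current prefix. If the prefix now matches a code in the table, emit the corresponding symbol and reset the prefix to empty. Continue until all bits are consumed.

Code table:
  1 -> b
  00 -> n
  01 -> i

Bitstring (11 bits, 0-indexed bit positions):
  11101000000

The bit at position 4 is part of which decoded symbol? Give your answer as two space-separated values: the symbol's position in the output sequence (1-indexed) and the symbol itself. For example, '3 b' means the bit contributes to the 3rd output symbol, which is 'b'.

Bit 0: prefix='1' -> emit 'b', reset
Bit 1: prefix='1' -> emit 'b', reset
Bit 2: prefix='1' -> emit 'b', reset
Bit 3: prefix='0' (no match yet)
Bit 4: prefix='01' -> emit 'i', reset
Bit 5: prefix='0' (no match yet)
Bit 6: prefix='00' -> emit 'n', reset
Bit 7: prefix='0' (no match yet)
Bit 8: prefix='00' -> emit 'n', reset

Answer: 4 i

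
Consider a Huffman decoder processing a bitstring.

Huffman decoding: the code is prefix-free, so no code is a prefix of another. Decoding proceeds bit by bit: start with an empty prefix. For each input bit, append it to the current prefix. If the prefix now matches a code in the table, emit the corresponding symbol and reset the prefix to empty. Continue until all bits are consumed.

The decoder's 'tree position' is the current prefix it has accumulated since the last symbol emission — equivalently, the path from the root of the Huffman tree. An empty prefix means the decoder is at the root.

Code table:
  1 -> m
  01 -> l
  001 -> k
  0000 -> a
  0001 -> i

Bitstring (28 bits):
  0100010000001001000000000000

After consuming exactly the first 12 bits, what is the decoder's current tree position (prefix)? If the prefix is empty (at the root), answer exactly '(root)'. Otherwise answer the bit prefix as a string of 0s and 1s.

Bit 0: prefix='0' (no match yet)
Bit 1: prefix='01' -> emit 'l', reset
Bit 2: prefix='0' (no match yet)
Bit 3: prefix='00' (no match yet)
Bit 4: prefix='000' (no match yet)
Bit 5: prefix='0001' -> emit 'i', reset
Bit 6: prefix='0' (no match yet)
Bit 7: prefix='00' (no match yet)
Bit 8: prefix='000' (no match yet)
Bit 9: prefix='0000' -> emit 'a', reset
Bit 10: prefix='0' (no match yet)
Bit 11: prefix='00' (no match yet)

Answer: 00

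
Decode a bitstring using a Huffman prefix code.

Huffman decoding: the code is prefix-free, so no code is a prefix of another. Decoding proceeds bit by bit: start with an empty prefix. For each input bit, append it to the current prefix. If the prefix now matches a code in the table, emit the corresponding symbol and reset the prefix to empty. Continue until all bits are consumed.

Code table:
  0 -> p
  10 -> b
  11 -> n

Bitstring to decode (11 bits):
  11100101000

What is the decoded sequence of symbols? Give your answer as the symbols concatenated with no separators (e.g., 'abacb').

Bit 0: prefix='1' (no match yet)
Bit 1: prefix='11' -> emit 'n', reset
Bit 2: prefix='1' (no match yet)
Bit 3: prefix='10' -> emit 'b', reset
Bit 4: prefix='0' -> emit 'p', reset
Bit 5: prefix='1' (no match yet)
Bit 6: prefix='10' -> emit 'b', reset
Bit 7: prefix='1' (no match yet)
Bit 8: prefix='10' -> emit 'b', reset
Bit 9: prefix='0' -> emit 'p', reset
Bit 10: prefix='0' -> emit 'p', reset

Answer: nbpbbpp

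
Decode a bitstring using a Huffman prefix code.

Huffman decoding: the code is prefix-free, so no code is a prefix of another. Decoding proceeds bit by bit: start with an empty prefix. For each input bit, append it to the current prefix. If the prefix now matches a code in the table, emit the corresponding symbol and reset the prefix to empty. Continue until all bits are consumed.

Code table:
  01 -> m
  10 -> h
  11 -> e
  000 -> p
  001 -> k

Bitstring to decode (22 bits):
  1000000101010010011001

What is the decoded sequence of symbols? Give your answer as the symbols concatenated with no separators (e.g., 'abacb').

Answer: hpkmmkkhm

Derivation:
Bit 0: prefix='1' (no match yet)
Bit 1: prefix='10' -> emit 'h', reset
Bit 2: prefix='0' (no match yet)
Bit 3: prefix='00' (no match yet)
Bit 4: prefix='000' -> emit 'p', reset
Bit 5: prefix='0' (no match yet)
Bit 6: prefix='00' (no match yet)
Bit 7: prefix='001' -> emit 'k', reset
Bit 8: prefix='0' (no match yet)
Bit 9: prefix='01' -> emit 'm', reset
Bit 10: prefix='0' (no match yet)
Bit 11: prefix='01' -> emit 'm', reset
Bit 12: prefix='0' (no match yet)
Bit 13: prefix='00' (no match yet)
Bit 14: prefix='001' -> emit 'k', reset
Bit 15: prefix='0' (no match yet)
Bit 16: prefix='00' (no match yet)
Bit 17: prefix='001' -> emit 'k', reset
Bit 18: prefix='1' (no match yet)
Bit 19: prefix='10' -> emit 'h', reset
Bit 20: prefix='0' (no match yet)
Bit 21: prefix='01' -> emit 'm', reset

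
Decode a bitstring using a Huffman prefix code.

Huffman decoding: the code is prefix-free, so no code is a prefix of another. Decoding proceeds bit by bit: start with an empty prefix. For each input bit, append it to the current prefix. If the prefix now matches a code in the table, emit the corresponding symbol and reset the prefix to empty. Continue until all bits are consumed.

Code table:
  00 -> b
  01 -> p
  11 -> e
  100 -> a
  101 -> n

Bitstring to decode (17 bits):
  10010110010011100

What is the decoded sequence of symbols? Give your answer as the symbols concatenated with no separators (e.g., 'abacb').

Answer: anaaea

Derivation:
Bit 0: prefix='1' (no match yet)
Bit 1: prefix='10' (no match yet)
Bit 2: prefix='100' -> emit 'a', reset
Bit 3: prefix='1' (no match yet)
Bit 4: prefix='10' (no match yet)
Bit 5: prefix='101' -> emit 'n', reset
Bit 6: prefix='1' (no match yet)
Bit 7: prefix='10' (no match yet)
Bit 8: prefix='100' -> emit 'a', reset
Bit 9: prefix='1' (no match yet)
Bit 10: prefix='10' (no match yet)
Bit 11: prefix='100' -> emit 'a', reset
Bit 12: prefix='1' (no match yet)
Bit 13: prefix='11' -> emit 'e', reset
Bit 14: prefix='1' (no match yet)
Bit 15: prefix='10' (no match yet)
Bit 16: prefix='100' -> emit 'a', reset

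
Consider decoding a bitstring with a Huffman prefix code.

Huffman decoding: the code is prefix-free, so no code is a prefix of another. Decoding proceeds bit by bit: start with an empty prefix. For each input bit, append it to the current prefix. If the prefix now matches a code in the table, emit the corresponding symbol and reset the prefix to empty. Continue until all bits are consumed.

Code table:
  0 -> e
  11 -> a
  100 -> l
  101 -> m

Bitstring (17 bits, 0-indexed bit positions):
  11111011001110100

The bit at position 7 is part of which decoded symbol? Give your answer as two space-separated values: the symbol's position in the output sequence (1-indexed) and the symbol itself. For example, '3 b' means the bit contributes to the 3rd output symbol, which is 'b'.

Bit 0: prefix='1' (no match yet)
Bit 1: prefix='11' -> emit 'a', reset
Bit 2: prefix='1' (no match yet)
Bit 3: prefix='11' -> emit 'a', reset
Bit 4: prefix='1' (no match yet)
Bit 5: prefix='10' (no match yet)
Bit 6: prefix='101' -> emit 'm', reset
Bit 7: prefix='1' (no match yet)
Bit 8: prefix='10' (no match yet)
Bit 9: prefix='100' -> emit 'l', reset
Bit 10: prefix='1' (no match yet)
Bit 11: prefix='11' -> emit 'a', reset

Answer: 4 l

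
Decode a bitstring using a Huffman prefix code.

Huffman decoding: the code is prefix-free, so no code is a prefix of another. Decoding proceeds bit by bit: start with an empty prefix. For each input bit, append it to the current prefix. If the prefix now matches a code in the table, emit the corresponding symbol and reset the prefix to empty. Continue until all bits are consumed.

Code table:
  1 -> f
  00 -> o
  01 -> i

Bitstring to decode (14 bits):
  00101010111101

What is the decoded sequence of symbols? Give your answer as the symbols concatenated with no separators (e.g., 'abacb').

Answer: ofiiifffi

Derivation:
Bit 0: prefix='0' (no match yet)
Bit 1: prefix='00' -> emit 'o', reset
Bit 2: prefix='1' -> emit 'f', reset
Bit 3: prefix='0' (no match yet)
Bit 4: prefix='01' -> emit 'i', reset
Bit 5: prefix='0' (no match yet)
Bit 6: prefix='01' -> emit 'i', reset
Bit 7: prefix='0' (no match yet)
Bit 8: prefix='01' -> emit 'i', reset
Bit 9: prefix='1' -> emit 'f', reset
Bit 10: prefix='1' -> emit 'f', reset
Bit 11: prefix='1' -> emit 'f', reset
Bit 12: prefix='0' (no match yet)
Bit 13: prefix='01' -> emit 'i', reset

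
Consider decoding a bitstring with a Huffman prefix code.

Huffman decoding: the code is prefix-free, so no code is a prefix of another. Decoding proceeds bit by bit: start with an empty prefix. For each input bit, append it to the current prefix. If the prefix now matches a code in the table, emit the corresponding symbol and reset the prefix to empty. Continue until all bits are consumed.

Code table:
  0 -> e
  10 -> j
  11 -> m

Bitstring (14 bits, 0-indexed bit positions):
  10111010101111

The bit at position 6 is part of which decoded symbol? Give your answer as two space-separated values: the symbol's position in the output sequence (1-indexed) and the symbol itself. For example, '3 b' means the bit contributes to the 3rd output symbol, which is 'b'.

Answer: 4 j

Derivation:
Bit 0: prefix='1' (no match yet)
Bit 1: prefix='10' -> emit 'j', reset
Bit 2: prefix='1' (no match yet)
Bit 3: prefix='11' -> emit 'm', reset
Bit 4: prefix='1' (no match yet)
Bit 5: prefix='10' -> emit 'j', reset
Bit 6: prefix='1' (no match yet)
Bit 7: prefix='10' -> emit 'j', reset
Bit 8: prefix='1' (no match yet)
Bit 9: prefix='10' -> emit 'j', reset
Bit 10: prefix='1' (no match yet)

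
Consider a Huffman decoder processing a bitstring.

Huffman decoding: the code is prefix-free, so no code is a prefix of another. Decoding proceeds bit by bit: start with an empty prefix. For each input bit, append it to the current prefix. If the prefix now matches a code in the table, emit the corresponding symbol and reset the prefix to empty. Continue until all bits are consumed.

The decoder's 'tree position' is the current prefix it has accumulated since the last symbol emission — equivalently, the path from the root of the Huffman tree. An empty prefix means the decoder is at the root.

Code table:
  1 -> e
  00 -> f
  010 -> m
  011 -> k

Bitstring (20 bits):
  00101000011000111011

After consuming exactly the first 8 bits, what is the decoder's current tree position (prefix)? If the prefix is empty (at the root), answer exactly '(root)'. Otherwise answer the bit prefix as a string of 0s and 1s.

Answer: (root)

Derivation:
Bit 0: prefix='0' (no match yet)
Bit 1: prefix='00' -> emit 'f', reset
Bit 2: prefix='1' -> emit 'e', reset
Bit 3: prefix='0' (no match yet)
Bit 4: prefix='01' (no match yet)
Bit 5: prefix='010' -> emit 'm', reset
Bit 6: prefix='0' (no match yet)
Bit 7: prefix='00' -> emit 'f', reset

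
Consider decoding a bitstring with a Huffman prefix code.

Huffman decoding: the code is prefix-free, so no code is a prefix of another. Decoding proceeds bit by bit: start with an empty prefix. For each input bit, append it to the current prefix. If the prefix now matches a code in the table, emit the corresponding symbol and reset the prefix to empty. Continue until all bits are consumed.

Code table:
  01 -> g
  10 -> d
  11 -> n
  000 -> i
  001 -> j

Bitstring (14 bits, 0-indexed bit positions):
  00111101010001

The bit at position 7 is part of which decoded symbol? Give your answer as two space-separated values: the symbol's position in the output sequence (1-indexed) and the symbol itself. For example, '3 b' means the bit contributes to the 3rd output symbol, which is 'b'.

Answer: 4 d

Derivation:
Bit 0: prefix='0' (no match yet)
Bit 1: prefix='00' (no match yet)
Bit 2: prefix='001' -> emit 'j', reset
Bit 3: prefix='1' (no match yet)
Bit 4: prefix='11' -> emit 'n', reset
Bit 5: prefix='1' (no match yet)
Bit 6: prefix='10' -> emit 'd', reset
Bit 7: prefix='1' (no match yet)
Bit 8: prefix='10' -> emit 'd', reset
Bit 9: prefix='1' (no match yet)
Bit 10: prefix='10' -> emit 'd', reset
Bit 11: prefix='0' (no match yet)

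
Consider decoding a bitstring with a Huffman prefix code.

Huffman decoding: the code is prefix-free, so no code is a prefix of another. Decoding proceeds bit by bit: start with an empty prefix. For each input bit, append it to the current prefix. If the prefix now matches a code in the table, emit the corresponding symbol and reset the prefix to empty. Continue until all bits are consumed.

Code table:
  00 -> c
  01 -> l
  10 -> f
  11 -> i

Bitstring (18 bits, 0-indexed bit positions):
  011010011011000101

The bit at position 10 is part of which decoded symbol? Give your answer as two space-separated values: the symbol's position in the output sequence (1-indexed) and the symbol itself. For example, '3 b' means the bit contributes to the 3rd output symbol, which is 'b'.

Answer: 6 i

Derivation:
Bit 0: prefix='0' (no match yet)
Bit 1: prefix='01' -> emit 'l', reset
Bit 2: prefix='1' (no match yet)
Bit 3: prefix='10' -> emit 'f', reset
Bit 4: prefix='1' (no match yet)
Bit 5: prefix='10' -> emit 'f', reset
Bit 6: prefix='0' (no match yet)
Bit 7: prefix='01' -> emit 'l', reset
Bit 8: prefix='1' (no match yet)
Bit 9: prefix='10' -> emit 'f', reset
Bit 10: prefix='1' (no match yet)
Bit 11: prefix='11' -> emit 'i', reset
Bit 12: prefix='0' (no match yet)
Bit 13: prefix='00' -> emit 'c', reset
Bit 14: prefix='0' (no match yet)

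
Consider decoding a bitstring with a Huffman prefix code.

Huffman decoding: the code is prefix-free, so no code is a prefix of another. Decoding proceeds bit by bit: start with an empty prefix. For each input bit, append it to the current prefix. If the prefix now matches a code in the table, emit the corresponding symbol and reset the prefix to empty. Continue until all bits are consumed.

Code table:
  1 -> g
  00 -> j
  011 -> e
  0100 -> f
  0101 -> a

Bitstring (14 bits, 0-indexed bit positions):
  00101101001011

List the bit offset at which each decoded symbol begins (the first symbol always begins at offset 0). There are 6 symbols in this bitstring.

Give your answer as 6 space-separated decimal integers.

Bit 0: prefix='0' (no match yet)
Bit 1: prefix='00' -> emit 'j', reset
Bit 2: prefix='1' -> emit 'g', reset
Bit 3: prefix='0' (no match yet)
Bit 4: prefix='01' (no match yet)
Bit 5: prefix='011' -> emit 'e', reset
Bit 6: prefix='0' (no match yet)
Bit 7: prefix='01' (no match yet)
Bit 8: prefix='010' (no match yet)
Bit 9: prefix='0100' -> emit 'f', reset
Bit 10: prefix='1' -> emit 'g', reset
Bit 11: prefix='0' (no match yet)
Bit 12: prefix='01' (no match yet)
Bit 13: prefix='011' -> emit 'e', reset

Answer: 0 2 3 6 10 11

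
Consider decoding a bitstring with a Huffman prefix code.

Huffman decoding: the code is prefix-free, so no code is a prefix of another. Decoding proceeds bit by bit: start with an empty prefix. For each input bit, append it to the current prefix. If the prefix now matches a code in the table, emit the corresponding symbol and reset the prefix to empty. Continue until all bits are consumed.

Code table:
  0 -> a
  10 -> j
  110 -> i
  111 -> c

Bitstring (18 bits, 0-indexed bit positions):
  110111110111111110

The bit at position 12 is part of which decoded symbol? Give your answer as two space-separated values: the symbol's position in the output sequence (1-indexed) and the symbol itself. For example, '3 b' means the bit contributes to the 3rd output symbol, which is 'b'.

Bit 0: prefix='1' (no match yet)
Bit 1: prefix='11' (no match yet)
Bit 2: prefix='110' -> emit 'i', reset
Bit 3: prefix='1' (no match yet)
Bit 4: prefix='11' (no match yet)
Bit 5: prefix='111' -> emit 'c', reset
Bit 6: prefix='1' (no match yet)
Bit 7: prefix='11' (no match yet)
Bit 8: prefix='110' -> emit 'i', reset
Bit 9: prefix='1' (no match yet)
Bit 10: prefix='11' (no match yet)
Bit 11: prefix='111' -> emit 'c', reset
Bit 12: prefix='1' (no match yet)
Bit 13: prefix='11' (no match yet)
Bit 14: prefix='111' -> emit 'c', reset
Bit 15: prefix='1' (no match yet)
Bit 16: prefix='11' (no match yet)

Answer: 5 c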